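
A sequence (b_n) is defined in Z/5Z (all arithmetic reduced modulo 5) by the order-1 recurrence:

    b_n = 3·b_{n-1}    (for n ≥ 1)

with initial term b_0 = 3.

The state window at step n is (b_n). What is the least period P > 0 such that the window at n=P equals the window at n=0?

n=0: window = (3)
n=1: window = (4)
n=2: window = (2)
n=3: window = (1)
n=4: window = (3)
window at n=4 equals window at n=0 → period = 4

4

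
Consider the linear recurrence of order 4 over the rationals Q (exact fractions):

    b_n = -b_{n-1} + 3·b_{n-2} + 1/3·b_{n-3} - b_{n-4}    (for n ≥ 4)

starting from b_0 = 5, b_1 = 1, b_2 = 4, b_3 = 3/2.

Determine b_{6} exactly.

15

b_4 = -1·3/2 + 3·4 + 1/3·1 + -1·5 = 35/6
b_5 = -1·35/6 + 3·3/2 + 1/3·4 + -1·1 = -1
b_6 = -1·-1 + 3·35/6 + 1/3·3/2 + -1·4 = 15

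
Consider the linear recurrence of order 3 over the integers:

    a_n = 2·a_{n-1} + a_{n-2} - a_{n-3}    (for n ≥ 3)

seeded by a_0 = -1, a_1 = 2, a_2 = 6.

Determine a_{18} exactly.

2867674

a_3 = 2·6 + 1·2 + -1·-1 = 15
a_4 = 2·15 + 1·6 + -1·2 = 34
a_5 = 2·34 + 1·15 + -1·6 = 77
a_6 = 2·77 + 1·34 + -1·15 = 173
a_7 = 2·173 + 1·77 + -1·34 = 389
a_8 = 2·389 + 1·173 + -1·77 = 874
a_9 = 2·874 + 1·389 + -1·173 = 1964
a_10 = 2·1964 + 1·874 + -1·389 = 4413
a_11 = 2·4413 + 1·1964 + -1·874 = 9916
a_12 = 2·9916 + 1·4413 + -1·1964 = 22281
a_13 = 2·22281 + 1·9916 + -1·4413 = 50065
a_14 = 2·50065 + 1·22281 + -1·9916 = 112495
a_15 = 2·112495 + 1·50065 + -1·22281 = 252774
a_16 = 2·252774 + 1·112495 + -1·50065 = 567978
a_17 = 2·567978 + 1·252774 + -1·112495 = 1276235
a_18 = 2·1276235 + 1·567978 + -1·252774 = 2867674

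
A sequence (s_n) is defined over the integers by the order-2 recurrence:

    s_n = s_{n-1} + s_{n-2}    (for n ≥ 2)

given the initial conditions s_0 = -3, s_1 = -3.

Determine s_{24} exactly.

-225075

s_2 = 1·-3 + 1·-3 = -6
s_3 = 1·-6 + 1·-3 = -9
s_4 = 1·-9 + 1·-6 = -15
s_5 = 1·-15 + 1·-9 = -24
s_6 = 1·-24 + 1·-15 = -39
s_7 = 1·-39 + 1·-24 = -63
s_8 = 1·-63 + 1·-39 = -102
s_9 = 1·-102 + 1·-63 = -165
s_10 = 1·-165 + 1·-102 = -267
s_11 = 1·-267 + 1·-165 = -432
s_12 = 1·-432 + 1·-267 = -699
s_13 = 1·-699 + 1·-432 = -1131
s_14 = 1·-1131 + 1·-699 = -1830
s_15 = 1·-1830 + 1·-1131 = -2961
s_16 = 1·-2961 + 1·-1830 = -4791
s_17 = 1·-4791 + 1·-2961 = -7752
s_18 = 1·-7752 + 1·-4791 = -12543
s_19 = 1·-12543 + 1·-7752 = -20295
s_20 = 1·-20295 + 1·-12543 = -32838
s_21 = 1·-32838 + 1·-20295 = -53133
s_22 = 1·-53133 + 1·-32838 = -85971
s_23 = 1·-85971 + 1·-53133 = -139104
s_24 = 1·-139104 + 1·-85971 = -225075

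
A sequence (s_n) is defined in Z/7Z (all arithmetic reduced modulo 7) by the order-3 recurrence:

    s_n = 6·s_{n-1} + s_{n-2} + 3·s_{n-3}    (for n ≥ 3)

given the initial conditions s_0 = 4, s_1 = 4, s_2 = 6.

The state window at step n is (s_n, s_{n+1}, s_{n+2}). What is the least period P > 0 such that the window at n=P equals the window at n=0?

48

n=0: window = (4, 4, 6)
n=1: window = (4, 6, 3)
n=2: window = (6, 3, 1)
n=3: window = (3, 1, 6)
n=4: window = (1, 6, 4)
n=5: window = (6, 4, 5)
n=6: window = (4, 5, 3)
n=7: window = (5, 3, 0)
n=8: window = (3, 0, 4)
n=9: window = (0, 4, 5)
n=10: window = (4, 5, 6)
n=11: window = (5, 6, 4)
n=12: window = (6, 4, 3)
n=13: window = (4, 3, 5)
n=14: window = (3, 5, 3)
n=15: window = (5, 3, 4)
n=16: window = (3, 4, 0)
n=17: window = (4, 0, 6)
n=18: window = (0, 6, 6)
n=19: window = (6, 6, 0)
n=20: window = (6, 0, 3)
n=21: window = (0, 3, 1)
n=22: window = (3, 1, 2)
n=23: window = (1, 2, 1)
n=24: window = (2, 1, 4)
n=25: window = (1, 4, 3)
n=26: window = (4, 3, 4)
n=27: window = (3, 4, 4)
n=28: window = (4, 4, 2)
n=29: window = (4, 2, 0)
n=30: window = (2, 0, 0)
n=31: window = (0, 0, 6)
n=32: window = (0, 6, 1)
n=33: window = (6, 1, 5)
n=34: window = (1, 5, 0)
n=35: window = (5, 0, 1)
n=36: window = (0, 1, 0)
n=37: window = (1, 0, 1)
n=38: window = (0, 1, 2)
n=39: window = (1, 2, 6)
n=40: window = (2, 6, 6)
…
n=46: window = (2, 2, 4)
n=47: window = (2, 4, 4)
n=48: window = (4, 4, 6)
window at n=48 equals window at n=0 → period = 48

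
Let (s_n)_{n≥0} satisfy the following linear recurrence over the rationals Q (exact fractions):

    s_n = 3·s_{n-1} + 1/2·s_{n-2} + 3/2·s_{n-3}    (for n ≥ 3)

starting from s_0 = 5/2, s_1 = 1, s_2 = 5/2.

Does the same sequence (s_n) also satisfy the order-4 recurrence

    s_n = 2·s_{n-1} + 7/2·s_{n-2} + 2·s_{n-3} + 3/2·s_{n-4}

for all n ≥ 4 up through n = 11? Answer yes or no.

yes

Terms s_0..s_11: 5/2, 1, 5/2, 47/4, 38, 989/8, 815/2, 21461/16, 35305/8, 464681/32, 382259/8, 10062557/64
n=4: candidate gives 38, actual s_4 = 38 ✓
n=5: candidate gives 989/8, actual s_5 = 989/8 ✓
n=6: candidate gives 815/2, actual s_6 = 815/2 ✓
n=7: candidate gives 21461/16, actual s_7 = 21461/16 ✓
n=8: candidate gives 35305/8, actual s_8 = 35305/8 ✓
n=9: candidate gives 464681/32, actual s_9 = 464681/32 ✓
n=10: candidate gives 382259/8, actual s_10 = 382259/8 ✓
n=11: candidate gives 10062557/64, actual s_11 = 10062557/64 ✓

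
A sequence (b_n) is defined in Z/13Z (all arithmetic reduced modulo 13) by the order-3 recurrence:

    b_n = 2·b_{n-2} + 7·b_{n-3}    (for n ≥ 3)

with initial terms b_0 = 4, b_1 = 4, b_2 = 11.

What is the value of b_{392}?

b_3 = 0·11 + 2·4 + 7·4 = 10
b_4 = 0·10 + 2·11 + 7·4 = 11
b_5 = 0·11 + 2·10 + 7·11 = 6
b_6 = 0·6 + 2·11 + 7·10 = 1
b_7 = 0·1 + 2·6 + 7·11 = 11
b_8 = 0·11 + 2·1 + 7·6 = 5
Continuing the recurrence:
  b_9 = 3;  b_10 = 9;  b_11 = 2;  b_12 = 0;  b_13 = 2;  b_14 = 1
  b_15 = 4;  b_16 = 3;  b_17 = 2;  b_18 = 8;  b_19 = 12;  b_20 = 4
  b_21 = 2;  b_22 = 1;  b_23 = 6;  b_24 = 3;  b_25 = 6;  b_26 = 9
  b_27 = 7;  b_28 = 8;  b_29 = 12;  b_30 = 0;  b_31 = 2;  b_32 = 6
  b_33 = 4;  b_34 = 0;  b_35 = 11;  b_36 = 2;  b_37 = 9;  b_38 = 3
  b_39 = 6;  b_40 = 4;  b_41 = 7;  b_42 = 11;  b_43 = 3;  b_44 = 6
  b_45 = 5;  b_46 = 7;  b_47 = 0;  b_48 = 10;  b_49 = 10;  b_50 = 7
  b_51 = 12;  b_52 = 6;  b_53 = 8;  b_54 = 5;  b_55 = 6;  b_56 = 1
  b_57 = 8;  b_58 = 5;  b_59 = 10;  b_60 = 1;  b_61 = 3;  b_62 = 7
  b_63 = 0;  b_64 = 9;  b_65 = 10;  b_66 = 5;  b_67 = 5;  b_68 = 2
  b_69 = 6;  b_70 = 0;  b_71 = 0;  b_72 = 3;  b_73 = 0;  b_74 = 6
  b_75 = 8;  b_76 = 12;  b_77 = 6;  b_78 = 2;  b_79 = 5;  b_80 = 7
  b_81 = 11;  b_82 = 10;  b_83 = 6;  b_84 = 6;  b_85 = 4;  b_86 = 2
  b_87 = 11;  b_88 = 6;  b_89 = 10;  b_90 = 11;  b_91 = 10;  b_92 = 1
  b_93 = 6;  b_94 = 7;  b_95 = 6;  b_96 = 4;  b_97 = 9;  b_98 = 11
  b_99 = 7;  b_100 = 7;  b_101 = 0;  b_102 = 11;  b_103 = 10;  b_104 = 9
  b_105 = 6;  b_106 = 10;  b_107 = 10;  b_108 = 10;  b_109 = 12;  b_110 = 12
  b_111 = 3;  b_112 = 4;  b_113 = 12;  b_114 = 3;  b_115 = 0;  b_116 = 12
  b_117 = 8;  b_118 = 11;  b_119 = 9;  b_120 = 0;  b_121 = 4;  b_122 = 11
  b_123 = 8;  b_124 = 11;  b_125 = 2;  b_126 = 0;  b_127 = 3;  b_128 = 1
  b_129 = 6;  b_130 = 10;  b_131 = 6;  b_132 = 10;  b_133 = 4;  b_134 = 10
  b_135 = 0;  b_136 = 9;  b_137 = 5;  b_138 = 5;  b_139 = 8;  b_140 = 6
  b_141 = 12;  b_142 = 3;  b_143 = 1;  b_144 = 12;  b_145 = 10;  b_146 = 5
  b_147 = 0;  b_148 = 2;  b_149 = 9;  b_150 = 4;  b_151 = 6;  b_152 = 6
  b_153 = 1;  b_154 = 2;  b_155 = 5;  b_156 = 11;  b_157 = 11;  b_158 = 5
  b_159 = 8;  b_160 = 9;  b_161 = 12;  b_162 = 9;  b_163 = 9;  b_164 = 11
  b_165 = 3;  b_166 = 7;  b_167 = 5;  b_168 = 9;  b_169 = 7;  b_170 = 1
  b_171 = 12;  b_172 = 12;  b_173 = 5;  b_174 = 4;  b_175 = 3;  b_176 = 4
  b_177 = 8;  b_178 = 3;  b_179 = 5;  b_180 = 10;  b_181 = 5;  b_182 = 3
  b_183 = 2;  b_184 = 2;  b_185 = 12;  b_186 = 5;  b_187 = 12;  b_188 = 3
  b_189 = 7;  b_190 = 12;  b_191 = 9;  b_192 = 8;  b_193 = 11;  b_194 = 1
  b_195 = 0;  b_196 = 1;  b_197 = 7;  b_198 = 2;  b_199 = 8;  b_200 = 1
  b_201 = 4;  b_202 = 6;  b_203 = 2;  b_204 = 1;  b_205 = 7;  b_206 = 3
  b_207 = 8;  b_208 = 3;  b_209 = 11;  b_210 = 10;  b_211 = 4;  b_212 = 6
  b_213 = 0;  b_214 = 1;  b_215 = 3;  b_216 = 2;  b_217 = 0;  b_218 = 12
  b_219 = 1;  b_220 = 11;  b_221 = 8;  b_222 = 3;  b_223 = 2;  b_224 = 10
  b_225 = 12;  b_226 = 8;  b_227 = 3;  b_228 = 9;  b_229 = 10;  b_230 = 0
  b_231 = 5;  b_232 = 5;  b_233 = 10;  b_234 = 6;  b_235 = 3;  b_236 = 4
  b_237 = 9;  b_238 = 3;  b_239 = 7;  b_240 = 4;  b_241 = 9;  b_242 = 5
  b_243 = 7;  b_244 = 8;  b_245 = 10;  b_246 = 0;  b_247 = 11;  b_248 = 5
  b_249 = 9;  b_250 = 9;  b_251 = 1;  b_252 = 3;  b_253 = 0;  b_254 = 0
  b_255 = 8;  b_256 = 0;  b_257 = 3;  b_258 = 4;  b_259 = 6;  b_260 = 3
  b_261 = 1;  b_262 = 9;  b_263 = 10;  b_264 = 12;  b_265 = 5;  b_266 = 3
  b_267 = 3;  b_268 = 2;  b_269 = 1;  b_270 = 12;  b_271 = 3;  b_272 = 5
  b_273 = 12;  b_274 = 5;  b_275 = 7;  b_276 = 3;  b_277 = 10;  b_278 = 3
  b_279 = 2;  b_280 = 11;  b_281 = 12;  b_282 = 10;  b_283 = 10;  b_284 = 0
  b_285 = 12;  b_286 = 5;  b_287 = 11;  b_288 = 3;  b_289 = 5;  b_290 = 5
  b_291 = 5;  b_292 = 6;  b_293 = 6;  b_294 = 8;  b_295 = 2;  b_296 = 6
  b_297 = 8;  b_298 = 0;  b_299 = 6;  b_300 = 4;  b_301 = 12;  b_302 = 11
  b_303 = 0;  b_304 = 2;  b_305 = 12;  b_306 = 4;  b_307 = 12;  b_308 = 1
  b_309 = 0;  b_310 = 8;  b_311 = 7;  b_312 = 3;  b_313 = 5;  b_314 = 3
  b_315 = 5;  b_316 = 2;  b_317 = 5;  b_318 = 0;  b_319 = 11;  b_320 = 9
  b_321 = 9;  b_322 = 4;  b_323 = 3;  b_324 = 6;  b_325 = 8;  b_326 = 7
  b_327 = 6;  b_328 = 5;  b_329 = 9;  b_330 = 0;  b_331 = 1;  b_332 = 11
  b_333 = 2;  b_334 = 3;  b_335 = 3;  b_336 = 7;  b_337 = 1;  b_338 = 9
  b_339 = 12;  b_340 = 12;  b_341 = 9;  b_342 = 4;  b_343 = 11;  b_344 = 6
  b_345 = 11;  b_346 = 11;  b_347 = 12;  b_348 = 8;  b_349 = 10;  b_350 = 9
  b_351 = 11;  b_352 = 10;  b_353 = 7;  b_354 = 6;  b_355 = 6;  b_356 = 9
  b_357 = 2;  b_358 = 8;  b_359 = 2;  b_360 = 4;  b_361 = 8;  b_362 = 9
  b_363 = 5;  b_364 = 9;  b_365 = 8;  b_366 = 1;  b_367 = 1;  b_368 = 6
  b_369 = 9;  b_370 = 6;  b_371 = 8;  b_372 = 10;  b_373 = 6;  b_374 = 11
  b_375 = 4;  b_376 = 12;  b_377 = 7;  b_378 = 0;  b_379 = 7;  b_380 = 10
  b_381 = 1;  b_382 = 4;  b_383 = 7;  b_384 = 2;  b_385 = 3;  b_386 = 1
  b_387 = 7;  b_388 = 10;  b_389 = 8;  b_390 = 4
b_391 = 0·4 + 2·8 + 7·10 = 8
b_392 = 0·8 + 2·4 + 7·8 = 12

12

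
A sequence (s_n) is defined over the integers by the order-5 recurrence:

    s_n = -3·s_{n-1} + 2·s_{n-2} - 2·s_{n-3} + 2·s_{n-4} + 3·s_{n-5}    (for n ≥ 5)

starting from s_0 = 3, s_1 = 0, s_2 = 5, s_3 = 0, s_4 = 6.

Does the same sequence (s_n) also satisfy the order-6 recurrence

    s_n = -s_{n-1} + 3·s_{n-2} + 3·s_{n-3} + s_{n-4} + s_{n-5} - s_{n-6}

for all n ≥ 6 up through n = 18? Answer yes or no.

no

Terms s_0..s_18: 3, 0, 5, 0, 6, -19, 79, -272, 1024, -3794, 14075, -52168, 193474, -717424, 2660324, -9864879, 36580577, -135646563, 502998977
n=6: candidate gives 39, actual s_6 = 79 ✗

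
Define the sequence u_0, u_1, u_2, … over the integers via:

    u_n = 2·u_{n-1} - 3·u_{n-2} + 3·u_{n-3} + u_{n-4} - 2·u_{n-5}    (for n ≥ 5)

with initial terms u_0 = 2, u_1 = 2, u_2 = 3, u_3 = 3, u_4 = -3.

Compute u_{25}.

u_5 = 2·-3 + -3·3 + 3·3 + 1·2 + -2·2 = -8
u_6 = 2·-8 + -3·-3 + 3·3 + 1·3 + -2·2 = 1
u_7 = 2·1 + -3·-8 + 3·-3 + 1·3 + -2·3 = 14
u_8 = 2·14 + -3·1 + 3·-8 + 1·-3 + -2·3 = -8
u_9 = 2·-8 + -3·14 + 3·1 + 1·-8 + -2·-3 = -57
u_10 = 2·-57 + -3·-8 + 3·14 + 1·1 + -2·-8 = -31
u_11 = 2·-31 + -3·-57 + 3·-8 + 1·14 + -2·1 = 97
u_12 = 2·97 + -3·-31 + 3·-57 + 1·-8 + -2·14 = 80
u_13 = 2·80 + -3·97 + 3·-31 + 1·-57 + -2·-8 = -265
u_14 = 2·-265 + -3·80 + 3·97 + 1·-31 + -2·-57 = -396
u_15 = 2·-396 + -3·-265 + 3·80 + 1·97 + -2·-31 = 402
u_16 = 2·402 + -3·-396 + 3·-265 + 1·80 + -2·97 = 1083
u_17 = 2·1083 + -3·402 + 3·-396 + 1·-265 + -2·80 = -653
u_18 = 2·-653 + -3·1083 + 3·402 + 1·-396 + -2·-265 = -3215
u_19 = 2·-3215 + -3·-653 + 3·1083 + 1·402 + -2·-396 = -28
u_20 = 2·-28 + -3·-3215 + 3·-653 + 1·1083 + -2·402 = 7909
u_21 = 2·7909 + -3·-28 + 3·-3215 + 1·-653 + -2·1083 = 3438
u_22 = 2·3438 + -3·7909 + 3·-28 + 1·-3215 + -2·-653 = -18844
u_23 = 2·-18844 + -3·3438 + 3·7909 + 1·-28 + -2·-3215 = -17873
u_24 = 2·-17873 + -3·-18844 + 3·3438 + 1·7909 + -2·-28 = 39065
u_25 = 2·39065 + -3·-17873 + 3·-18844 + 1·3438 + -2·7909 = 62837

62837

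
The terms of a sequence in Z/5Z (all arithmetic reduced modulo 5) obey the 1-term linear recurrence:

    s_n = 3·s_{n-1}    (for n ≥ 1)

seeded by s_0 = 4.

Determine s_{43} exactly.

s_1 = 3·4 = 2
s_2 = 3·2 = 1
s_3 = 3·1 = 3
s_4 = 3·3 = 4
(s_4) = (4) = (s_0), so the sequence has period 4.
43 ≡ 3 (mod 4), hence s_43 = s_3 = 3.

3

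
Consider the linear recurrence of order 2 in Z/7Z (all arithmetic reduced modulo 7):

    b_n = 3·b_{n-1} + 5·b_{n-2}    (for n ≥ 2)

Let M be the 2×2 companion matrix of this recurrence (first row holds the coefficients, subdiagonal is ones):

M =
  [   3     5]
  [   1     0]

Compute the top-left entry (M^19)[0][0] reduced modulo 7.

3

(M^19)[0][0] is the top entry after applying M 19 times to the unit state (1, 0). Equivalently it is h_{20} for the auxiliary sequence (h_n) obeying the same recurrence with h_1 = 1 and h_i = 0 for 0 ≤ i < 1:
h_2 = 3·1 + 5·0 = 3
h_3 = 3·3 + 5·1 = 0
h_4 = 3·0 + 5·3 = 1
(h_3, h_4) = (0, 1) = (h_0, h_1), so the sequence has period 3.
20 ≡ 2 (mod 3), hence h_20 = h_2 = 3.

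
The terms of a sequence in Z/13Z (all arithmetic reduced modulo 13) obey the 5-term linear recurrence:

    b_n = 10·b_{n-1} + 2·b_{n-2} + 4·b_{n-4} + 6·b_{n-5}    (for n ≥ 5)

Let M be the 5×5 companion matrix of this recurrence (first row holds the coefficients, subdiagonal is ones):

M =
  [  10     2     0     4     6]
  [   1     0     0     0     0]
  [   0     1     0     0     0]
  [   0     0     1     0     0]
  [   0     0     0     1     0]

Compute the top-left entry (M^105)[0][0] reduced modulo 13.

6

(M^105)[0][0] is the top entry after applying M 105 times to the unit state (1, 0, 0, 0, 0). Equivalently it is h_{109} for the auxiliary sequence (h_n) obeying the same recurrence with h_4 = 1 and h_i = 0 for 0 ≤ i < 4:
h_5 = 10·1 + 2·0 + 0·0 + 4·0 + 6·0 = 10
h_6 = 10·10 + 2·1 + 0·0 + 4·0 + 6·0 = 11
h_7 = 10·11 + 2·10 + 0·1 + 4·0 + 6·0 = 0
h_8 = 10·0 + 2·11 + 0·10 + 4·1 + 6·0 = 0
h_9 = 10·0 + 2·0 + 0·11 + 4·10 + 6·1 = 7
h_10 = 10·7 + 2·0 + 0·0 + 4·11 + 6·10 = 5
h_11 = 10·5 + 2·7 + 0·0 + 4·0 + 6·11 = 0
h_12 = 10·0 + 2·5 + 0·7 + 4·0 + 6·0 = 10
h_13 = 10·10 + 2·0 + 0·5 + 4·7 + 6·0 = 11
h_14 = 10·11 + 2·10 + 0·0 + 4·5 + 6·7 = 10
h_15 = 10·10 + 2·11 + 0·10 + 4·0 + 6·5 = 9
h_16 = 10·9 + 2·10 + 0·11 + 4·10 + 6·0 = 7
h_17 = 10·7 + 2·9 + 0·10 + 4·11 + 6·10 = 10
h_18 = 10·10 + 2·7 + 0·9 + 4·10 + 6·11 = 12
h_19 = 10·12 + 2·10 + 0·7 + 4·9 + 6·10 = 2
h_20 = 10·2 + 2·12 + 0·10 + 4·7 + 6·9 = 9
h_21 = 10·9 + 2·2 + 0·12 + 4·10 + 6·7 = 7
h_22 = 10·7 + 2·9 + 0·2 + 4·12 + 6·10 = 1
h_23 = 10·1 + 2·7 + 0·9 + 4·2 + 6·12 = 0
h_24 = 10·0 + 2·1 + 0·7 + 4·9 + 6·2 = 11
h_25 = 10·11 + 2·0 + 0·1 + 4·7 + 6·9 = 10
h_26 = 10·10 + 2·11 + 0·0 + 4·1 + 6·7 = 12
h_27 = 10·12 + 2·10 + 0·11 + 4·0 + 6·1 = 3
h_28 = 10·3 + 2·12 + 0·10 + 4·11 + 6·0 = 7
h_29 = 10·7 + 2·3 + 0·12 + 4·10 + 6·11 = 0
h_30 = 10·0 + 2·7 + 0·3 + 4·12 + 6·10 = 5
h_31 = 10·5 + 2·0 + 0·7 + 4·3 + 6·12 = 4
h_32 = 10·4 + 2·5 + 0·0 + 4·7 + 6·3 = 5
h_33 = 10·5 + 2·4 + 0·5 + 4·0 + 6·7 = 9
h_34 = 10·9 + 2·5 + 0·4 + 4·5 + 6·0 = 3
h_35 = 10·3 + 2·9 + 0·5 + 4·4 + 6·5 = 3
h_36 = 10·3 + 2·3 + 0·9 + 4·5 + 6·4 = 2
h_37 = 10·2 + 2·3 + 0·3 + 4·9 + 6·5 = 1
h_38 = 10·1 + 2·2 + 0·3 + 4·3 + 6·9 = 2
h_39 = 10·2 + 2·1 + 0·2 + 4·3 + 6·3 = 0
h_40 = 10·0 + 2·2 + 0·1 + 4·2 + 6·3 = 4
h_41 = 10·4 + 2·0 + 0·2 + 4·1 + 6·2 = 4
h_42 = 10·4 + 2·4 + 0·0 + 4·2 + 6·1 = 10
h_43 = 10·10 + 2·4 + 0·4 + 4·0 + 6·2 = 3
h_44 = 10·3 + 2·10 + 0·4 + 4·4 + 6·0 = 1
h_45 = 10·1 + 2·3 + 0·10 + 4·4 + 6·4 = 4
h_46 = 10·4 + 2·1 + 0·3 + 4·10 + 6·4 = 2
h_47 = 10·2 + 2·4 + 0·1 + 4·3 + 6·10 = 9
h_48 = 10·9 + 2·2 + 0·4 + 4·1 + 6·3 = 12
h_49 = 10·12 + 2·9 + 0·2 + 4·4 + 6·1 = 4
h_50 = 10·4 + 2·12 + 0·9 + 4·2 + 6·4 = 5
h_51 = 10·5 + 2·4 + 0·12 + 4·9 + 6·2 = 2
h_52 = 10·2 + 2·5 + 0·4 + 4·12 + 6·9 = 2
h_53 = 10·2 + 2·2 + 0·5 + 4·4 + 6·12 = 8
h_54 = 10·8 + 2·2 + 0·2 + 4·5 + 6·4 = 11
h_55 = 10·11 + 2·8 + 0·2 + 4·2 + 6·5 = 8
h_56 = 10·8 + 2·11 + 0·8 + 4·2 + 6·2 = 5
h_57 = 10·5 + 2·8 + 0·11 + 4·8 + 6·2 = 6
h_58 = 10·6 + 2·5 + 0·8 + 4·11 + 6·8 = 6
h_59 = 10·6 + 2·6 + 0·5 + 4·8 + 6·11 = 1
h_60 = 10·1 + 2·6 + 0·6 + 4·5 + 6·8 = 12
h_61 = 10·12 + 2·1 + 0·6 + 4·6 + 6·5 = 7
h_62 = 10·7 + 2·12 + 0·1 + 4·6 + 6·6 = 11
h_63 = 10·11 + 2·7 + 0·12 + 4·1 + 6·6 = 8
h_64 = 10·8 + 2·11 + 0·7 + 4·12 + 6·1 = 0
h_65 = 10·0 + 2·8 + 0·11 + 4·7 + 6·12 = 12
h_66 = 10·12 + 2·0 + 0·8 + 4·11 + 6·7 = 11
h_67 = 10·11 + 2·12 + 0·0 + 4·8 + 6·11 = 11
h_68 = 10·11 + 2·11 + 0·12 + 4·0 + 6·8 = 11
h_69 = 10·11 + 2·11 + 0·11 + 4·12 + 6·0 = 11
h_70 = 10·11 + 2·11 + 0·11 + 4·11 + 6·12 = 1
h_71 = 10·1 + 2·11 + 0·11 + 4·11 + 6·11 = 12
h_72 = 10·12 + 2·1 + 0·11 + 4·11 + 6·11 = 11
h_73 = 10·11 + 2·12 + 0·1 + 4·11 + 6·11 = 10
h_74 = 10·10 + 2·11 + 0·12 + 4·1 + 6·11 = 10
h_75 = 10·10 + 2·10 + 0·11 + 4·12 + 6·1 = 5
h_76 = 10·5 + 2·10 + 0·10 + 4·11 + 6·12 = 4
h_77 = 10·4 + 2·5 + 0·10 + 4·10 + 6·11 = 0
h_78 = 10·0 + 2·4 + 0·5 + 4·10 + 6·10 = 4
h_79 = 10·4 + 2·0 + 0·4 + 4·5 + 6·10 = 3
h_80 = 10·3 + 2·4 + 0·0 + 4·4 + 6·5 = 6
h_81 = 10·6 + 2·3 + 0·4 + 4·0 + 6·4 = 12
h_82 = 10·12 + 2·6 + 0·3 + 4·4 + 6·0 = 5
h_83 = 10·5 + 2·12 + 0·6 + 4·3 + 6·4 = 6
h_84 = 10·6 + 2·5 + 0·12 + 4·6 + 6·3 = 8
h_85 = 10·8 + 2·6 + 0·5 + 4·12 + 6·6 = 7
h_86 = 10·7 + 2·8 + 0·6 + 4·5 + 6·12 = 9
h_87 = 10·9 + 2·7 + 0·8 + 4·6 + 6·5 = 2
h_88 = 10·2 + 2·9 + 0·7 + 4·8 + 6·6 = 2
h_89 = 10·2 + 2·2 + 0·9 + 4·7 + 6·8 = 9
h_90 = 10·9 + 2·2 + 0·2 + 4·9 + 6·7 = 3
h_91 = 10·3 + 2·9 + 0·2 + 4·2 + 6·9 = 6
h_92 = 10·6 + 2·3 + 0·9 + 4·2 + 6·2 = 8
h_93 = 10·8 + 2·6 + 0·3 + 4·9 + 6·2 = 10
h_94 = 10·10 + 2·8 + 0·6 + 4·3 + 6·9 = 0
h_95 = 10·0 + 2·10 + 0·8 + 4·6 + 6·3 = 10
h_96 = 10·10 + 2·0 + 0·10 + 4·8 + 6·6 = 12
h_97 = 10·12 + 2·10 + 0·0 + 4·10 + 6·8 = 7
h_98 = 10·7 + 2·12 + 0·10 + 4·0 + 6·10 = 11
h_99 = 10·11 + 2·7 + 0·12 + 4·10 + 6·0 = 8
h_100 = 10·8 + 2·11 + 0·7 + 4·12 + 6·10 = 2
h_101 = 10·2 + 2·8 + 0·11 + 4·7 + 6·12 = 6
h_102 = 10·6 + 2·2 + 0·8 + 4·11 + 6·7 = 7
h_103 = 10·7 + 2·6 + 0·2 + 4·8 + 6·11 = 11
h_104 = 10·11 + 2·7 + 0·6 + 4·2 + 6·8 = 11
h_105 = 10·11 + 2·11 + 0·7 + 4·6 + 6·2 = 12
h_106 = 10·12 + 2·11 + 0·11 + 4·7 + 6·6 = 11
h_107 = 10·11 + 2·12 + 0·11 + 4·11 + 6·7 = 12
h_108 = 10·12 + 2·11 + 0·12 + 4·11 + 6·11 = 5
h_109 = 10·5 + 2·12 + 0·11 + 4·12 + 6·11 = 6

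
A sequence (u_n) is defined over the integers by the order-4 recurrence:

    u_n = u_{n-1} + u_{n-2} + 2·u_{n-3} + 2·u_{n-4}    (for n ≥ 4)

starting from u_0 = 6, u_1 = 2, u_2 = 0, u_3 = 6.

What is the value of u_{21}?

5741382

u_4 = 1·6 + 1·0 + 2·2 + 2·6 = 22
u_5 = 1·22 + 1·6 + 2·0 + 2·2 = 32
u_6 = 1·32 + 1·22 + 2·6 + 2·0 = 66
u_7 = 1·66 + 1·32 + 2·22 + 2·6 = 154
u_8 = 1·154 + 1·66 + 2·32 + 2·22 = 328
u_9 = 1·328 + 1·154 + 2·66 + 2·32 = 678
u_10 = 1·678 + 1·328 + 2·154 + 2·66 = 1446
u_11 = 1·1446 + 1·678 + 2·328 + 2·154 = 3088
u_12 = 1·3088 + 1·1446 + 2·678 + 2·328 = 6546
u_13 = 1·6546 + 1·3088 + 2·1446 + 2·678 = 13882
u_14 = 1·13882 + 1·6546 + 2·3088 + 2·1446 = 29496
u_15 = 1·29496 + 1·13882 + 2·6546 + 2·3088 = 62646
u_16 = 1·62646 + 1·29496 + 2·13882 + 2·6546 = 132998
u_17 = 1·132998 + 1·62646 + 2·29496 + 2·13882 = 282400
u_18 = 1·282400 + 1·132998 + 2·62646 + 2·29496 = 599682
u_19 = 1·599682 + 1·282400 + 2·132998 + 2·62646 = 1273370
u_20 = 1·1273370 + 1·599682 + 2·282400 + 2·132998 = 2703848
u_21 = 1·2703848 + 1·1273370 + 2·599682 + 2·282400 = 5741382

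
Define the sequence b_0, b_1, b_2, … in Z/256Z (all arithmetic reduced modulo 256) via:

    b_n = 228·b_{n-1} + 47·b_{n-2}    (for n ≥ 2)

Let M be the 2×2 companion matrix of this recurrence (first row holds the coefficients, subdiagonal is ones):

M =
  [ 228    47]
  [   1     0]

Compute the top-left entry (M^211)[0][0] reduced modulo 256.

88

(M^211)[0][0] is the top entry after applying M 211 times to the unit state (1, 0). Equivalently it is h_{212} for the auxiliary sequence (h_n) obeying the same recurrence with h_1 = 1 and h_i = 0 for 0 ≤ i < 1:
h_2 = 228·1 + 47·0 = 228
h_3 = 228·228 + 47·1 = 63
h_4 = 228·63 + 47·228 = 248
h_5 = 228·248 + 47·63 = 113
h_6 = 228·113 + 47·248 = 44
h_7 = 228·44 + 47·113 = 239
Continuing the recurrence:
  h_8 = 240;  h_9 = 161;  h_10 = 116;  h_11 = 223;  h_12 = 232;  h_13 = 145
  h_14 = 188;  h_15 = 15;  h_16 = 224;  h_17 = 65;  h_18 = 4;  h_19 = 127
  h_20 = 216;  h_21 = 177;  h_22 = 76;  h_23 = 47;  h_24 = 208;  h_25 = 225
  h_26 = 148;  h_27 = 31;  h_28 = 200;  h_29 = 209;  h_30 = 220;  h_31 = 79
  h_32 = 192;  h_33 = 129;  h_34 = 36;  h_35 = 191;  h_36 = 184;  h_37 = 241
  h_38 = 108;  h_39 = 111;  h_40 = 176;  h_41 = 33;  h_42 = 180;  h_43 = 95
  h_44 = 168;  h_45 = 17;  h_46 = 252;  h_47 = 143;  h_48 = 160;  h_49 = 193
  h_50 = 68;  h_51 = 255;  h_52 = 152;  h_53 = 49;  h_54 = 140;  h_55 = 175
  h_56 = 144;  h_57 = 97;  h_58 = 212;  h_59 = 159;  h_60 = 136;  h_61 = 81
  h_62 = 28;  h_63 = 207;  h_64 = 128;  h_65 = 1;  h_66 = 100;  h_67 = 63
  h_68 = 120;  h_69 = 113;  h_70 = 172;  h_71 = 239;  h_72 = 112;  h_73 = 161
  h_74 = 244;  h_75 = 223;  h_76 = 104;  h_77 = 145;  h_78 = 60;  h_79 = 15
  h_80 = 96;  h_81 = 65;  h_82 = 132;  h_83 = 127;  h_84 = 88;  h_85 = 177
  h_86 = 204;  h_87 = 47;  h_88 = 80;  h_89 = 225;  h_90 = 20;  h_91 = 31
  h_92 = 72;  h_93 = 209;  h_94 = 92;  h_95 = 79;  h_96 = 64;  h_97 = 129
  h_98 = 164;  h_99 = 191;  h_100 = 56;  h_101 = 241;  h_102 = 236;  h_103 = 111
  h_104 = 48;  h_105 = 33;  h_106 = 52;  h_107 = 95;  h_108 = 40;  h_109 = 17
  h_110 = 124;  h_111 = 143;  h_112 = 32;  h_113 = 193;  h_114 = 196;  h_115 = 255
  h_116 = 24;  h_117 = 49;  h_118 = 12;  h_119 = 175;  h_120 = 16;  h_121 = 97
  h_122 = 84;  h_123 = 159;  h_124 = 8;  h_125 = 81;  h_126 = 156;  h_127 = 207
  h_128 = 0;  h_129 = 1;  h_130 = 228;  h_131 = 63;  h_132 = 248;  h_133 = 113
  h_134 = 44;  h_135 = 239;  h_136 = 240;  h_137 = 161;  h_138 = 116;  h_139 = 223
  h_140 = 232;  h_141 = 145;  h_142 = 188;  h_143 = 15;  h_144 = 224;  h_145 = 65
  h_146 = 4;  h_147 = 127;  h_148 = 216;  h_149 = 177;  h_150 = 76;  h_151 = 47
  h_152 = 208;  h_153 = 225;  h_154 = 148;  h_155 = 31;  h_156 = 200;  h_157 = 209
  h_158 = 220;  h_159 = 79;  h_160 = 192;  h_161 = 129;  h_162 = 36;  h_163 = 191
  h_164 = 184;  h_165 = 241;  h_166 = 108;  h_167 = 111;  h_168 = 176;  h_169 = 33
  h_170 = 180;  h_171 = 95;  h_172 = 168;  h_173 = 17;  h_174 = 252;  h_175 = 143
  h_176 = 160;  h_177 = 193;  h_178 = 68;  h_179 = 255;  h_180 = 152;  h_181 = 49
  h_182 = 140;  h_183 = 175;  h_184 = 144;  h_185 = 97;  h_186 = 212;  h_187 = 159
  h_188 = 136;  h_189 = 81;  h_190 = 28;  h_191 = 207;  h_192 = 128;  h_193 = 1
  h_194 = 100;  h_195 = 63;  h_196 = 120;  h_197 = 113;  h_198 = 172;  h_199 = 239
  h_200 = 112;  h_201 = 161;  h_202 = 244;  h_203 = 223;  h_204 = 104;  h_205 = 145
  h_206 = 60;  h_207 = 15;  h_208 = 96;  h_209 = 65;  h_210 = 132
h_211 = 228·132 + 47·65 = 127
h_212 = 228·127 + 47·132 = 88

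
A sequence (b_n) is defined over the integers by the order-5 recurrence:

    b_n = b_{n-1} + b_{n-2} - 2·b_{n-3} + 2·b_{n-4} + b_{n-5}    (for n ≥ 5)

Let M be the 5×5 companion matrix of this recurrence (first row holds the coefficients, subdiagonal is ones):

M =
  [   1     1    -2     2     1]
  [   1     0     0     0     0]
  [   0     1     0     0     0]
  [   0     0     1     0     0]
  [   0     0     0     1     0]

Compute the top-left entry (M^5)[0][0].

(M^5)[0][0] is the top entry after applying M 5 times to the unit state (1, 0, 0, 0, 0). Equivalently it is h_{9} for the auxiliary sequence (h_n) obeying the same recurrence with h_4 = 1 and h_i = 0 for 0 ≤ i < 4:
h_5 = 1·1 + 1·0 + -2·0 + 2·0 + 1·0 = 1
h_6 = 1·1 + 1·1 + -2·0 + 2·0 + 1·0 = 2
h_7 = 1·2 + 1·1 + -2·1 + 2·0 + 1·0 = 1
h_8 = 1·1 + 1·2 + -2·1 + 2·1 + 1·0 = 3
h_9 = 1·3 + 1·1 + -2·2 + 2·1 + 1·1 = 3

3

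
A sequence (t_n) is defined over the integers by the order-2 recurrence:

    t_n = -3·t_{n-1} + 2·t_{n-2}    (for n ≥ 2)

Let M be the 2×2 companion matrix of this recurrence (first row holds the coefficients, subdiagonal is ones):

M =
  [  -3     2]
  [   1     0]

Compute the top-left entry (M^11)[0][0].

(M^11)[0][0] is the top entry after applying M 11 times to the unit state (1, 0). Equivalently it is h_{12} for the auxiliary sequence (h_n) obeying the same recurrence with h_1 = 1 and h_i = 0 for 0 ≤ i < 1:
h_2 = -3·1 + 2·0 = -3
h_3 = -3·-3 + 2·1 = 11
h_4 = -3·11 + 2·-3 = -39
h_5 = -3·-39 + 2·11 = 139
h_6 = -3·139 + 2·-39 = -495
h_7 = -3·-495 + 2·139 = 1763
h_8 = -3·1763 + 2·-495 = -6279
h_9 = -3·-6279 + 2·1763 = 22363
h_10 = -3·22363 + 2·-6279 = -79647
h_11 = -3·-79647 + 2·22363 = 283667
h_12 = -3·283667 + 2·-79647 = -1010295

-1010295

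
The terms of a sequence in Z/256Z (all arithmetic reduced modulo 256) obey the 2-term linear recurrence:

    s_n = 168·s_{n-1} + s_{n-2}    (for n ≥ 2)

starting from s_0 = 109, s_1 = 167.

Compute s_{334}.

213

s_2 = 168·167 + 1·109 = 5
s_3 = 168·5 + 1·167 = 239
s_4 = 168·239 + 1·5 = 221
s_5 = 168·221 + 1·239 = 247
s_6 = 168·247 + 1·221 = 245
s_7 = 168·245 + 1·247 = 191
s_8 = 168·191 + 1·245 = 77
s_9 = 168·77 + 1·191 = 71
s_10 = 168·71 + 1·77 = 229
s_11 = 168·229 + 1·71 = 143
s_12 = 168·143 + 1·229 = 189
s_13 = 168·189 + 1·143 = 151
s_14 = 168·151 + 1·189 = 213
s_15 = 168·213 + 1·151 = 95
s_16 = 168·95 + 1·213 = 45
s_17 = 168·45 + 1·95 = 231
s_18 = 168·231 + 1·45 = 197
s_19 = 168·197 + 1·231 = 47
s_20 = 168·47 + 1·197 = 157
s_21 = 168·157 + 1·47 = 55
s_22 = 168·55 + 1·157 = 181
s_23 = 168·181 + 1·55 = 255
s_24 = 168·255 + 1·181 = 13
s_25 = 168·13 + 1·255 = 135
s_26 = 168·135 + 1·13 = 165
s_27 = 168·165 + 1·135 = 207
s_28 = 168·207 + 1·165 = 125
s_29 = 168·125 + 1·207 = 215
s_30 = 168·215 + 1·125 = 149
s_31 = 168·149 + 1·215 = 159
s_32 = 168·159 + 1·149 = 237
s_33 = 168·237 + 1·159 = 39
s_34 = 168·39 + 1·237 = 133
s_35 = 168·133 + 1·39 = 111
s_36 = 168·111 + 1·133 = 93
s_37 = 168·93 + 1·111 = 119
s_38 = 168·119 + 1·93 = 117
s_39 = 168·117 + 1·119 = 63
s_40 = 168·63 + 1·117 = 205
s_41 = 168·205 + 1·63 = 199
s_42 = 168·199 + 1·205 = 101
s_43 = 168·101 + 1·199 = 15
s_44 = 168·15 + 1·101 = 61
s_45 = 168·61 + 1·15 = 23
s_46 = 168·23 + 1·61 = 85
s_47 = 168·85 + 1·23 = 223
s_48 = 168·223 + 1·85 = 173
s_49 = 168·173 + 1·223 = 103
s_50 = 168·103 + 1·173 = 69
s_51 = 168·69 + 1·103 = 175
s_52 = 168·175 + 1·69 = 29
s_53 = 168·29 + 1·175 = 183
s_54 = 168·183 + 1·29 = 53
s_55 = 168·53 + 1·183 = 127
s_56 = 168·127 + 1·53 = 141
s_57 = 168·141 + 1·127 = 7
s_58 = 168·7 + 1·141 = 37
s_59 = 168·37 + 1·7 = 79
s_60 = 168·79 + 1·37 = 253
s_61 = 168·253 + 1·79 = 87
s_62 = 168·87 + 1·253 = 21
s_63 = 168·21 + 1·87 = 31
s_64 = 168·31 + 1·21 = 109
s_65 = 168·109 + 1·31 = 167
(s_64, s_65) = (109, 167) = (s_0, s_1), so the sequence has period 64.
334 ≡ 14 (mod 64), hence s_334 = s_14 = 213.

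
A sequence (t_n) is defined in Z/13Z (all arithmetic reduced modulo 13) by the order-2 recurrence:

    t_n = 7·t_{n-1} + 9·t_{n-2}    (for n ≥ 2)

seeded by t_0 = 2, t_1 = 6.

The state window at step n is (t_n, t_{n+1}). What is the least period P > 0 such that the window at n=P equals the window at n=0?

84

n=0: window = (2, 6)
n=1: window = (6, 8)
n=2: window = (8, 6)
n=3: window = (6, 10)
n=4: window = (10, 7)
n=5: window = (7, 9)
n=6: window = (9, 9)
n=7: window = (9, 1)
n=8: window = (1, 10)
n=9: window = (10, 1)
n=10: window = (1, 6)
n=11: window = (6, 12)
n=12: window = (12, 8)
n=13: window = (8, 8)
n=14: window = (8, 11)
n=15: window = (11, 6)
n=16: window = (6, 11)
n=17: window = (11, 1)
n=18: window = (1, 2)
n=19: window = (2, 10)
n=20: window = (10, 10)
n=21: window = (10, 4)
n=22: window = (4, 1)
n=23: window = (1, 4)
n=24: window = (4, 11)
n=25: window = (11, 9)
n=26: window = (9, 6)
n=27: window = (6, 6)
n=28: window = (6, 5)
n=29: window = (5, 11)
n=30: window = (11, 5)
n=31: window = (5, 4)
n=32: window = (4, 8)
n=33: window = (8, 1)
n=34: window = (1, 1)
n=35: window = (1, 3)
n=36: window = (3, 4)
n=37: window = (4, 3)
n=38: window = (3, 5)
n=39: window = (5, 10)
n=40: window = (10, 11)
…
n=82: window = (3, 2)
n=83: window = (2, 2)
n=84: window = (2, 6)
window at n=84 equals window at n=0 → period = 84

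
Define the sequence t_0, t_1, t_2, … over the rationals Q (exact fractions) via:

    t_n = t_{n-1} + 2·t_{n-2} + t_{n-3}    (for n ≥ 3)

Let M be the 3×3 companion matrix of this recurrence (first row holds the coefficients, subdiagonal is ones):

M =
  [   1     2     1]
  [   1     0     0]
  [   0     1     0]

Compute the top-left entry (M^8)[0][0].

277

(M^8)[0][0] is the top entry after applying M 8 times to the unit state (1, 0, 0). Equivalently it is h_{10} for the auxiliary sequence (h_n) obeying the same recurrence with h_2 = 1 and h_i = 0 for 0 ≤ i < 2:
h_3 = 1·1 + 2·0 + 1·0 = 1
h_4 = 1·1 + 2·1 + 1·0 = 3
h_5 = 1·3 + 2·1 + 1·1 = 6
h_6 = 1·6 + 2·3 + 1·1 = 13
h_7 = 1·13 + 2·6 + 1·3 = 28
h_8 = 1·28 + 2·13 + 1·6 = 60
h_9 = 1·60 + 2·28 + 1·13 = 129
h_10 = 1·129 + 2·60 + 1·28 = 277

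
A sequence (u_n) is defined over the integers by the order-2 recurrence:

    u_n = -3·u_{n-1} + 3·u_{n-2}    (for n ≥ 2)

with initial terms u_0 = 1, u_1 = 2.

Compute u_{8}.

u_2 = -3·2 + 3·1 = -3
u_3 = -3·-3 + 3·2 = 15
u_4 = -3·15 + 3·-3 = -54
u_5 = -3·-54 + 3·15 = 207
u_6 = -3·207 + 3·-54 = -783
u_7 = -3·-783 + 3·207 = 2970
u_8 = -3·2970 + 3·-783 = -11259

-11259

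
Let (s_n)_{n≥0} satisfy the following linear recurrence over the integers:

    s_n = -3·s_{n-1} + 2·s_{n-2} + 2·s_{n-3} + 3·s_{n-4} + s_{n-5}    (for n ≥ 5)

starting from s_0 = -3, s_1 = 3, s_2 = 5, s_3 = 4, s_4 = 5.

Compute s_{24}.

s_5 = -3·5 + 2·4 + 2·5 + 3·3 + 1·-3 = 9
s_6 = -3·9 + 2·5 + 2·4 + 3·5 + 1·3 = 9
s_7 = -3·9 + 2·9 + 2·5 + 3·4 + 1·5 = 18
s_8 = -3·18 + 2·9 + 2·9 + 3·5 + 1·4 = 1
s_9 = -3·1 + 2·18 + 2·9 + 3·9 + 1·5 = 83
s_10 = -3·83 + 2·1 + 2·18 + 3·9 + 1·9 = -175
s_11 = -3·-175 + 2·83 + 2·1 + 3·18 + 1·9 = 756
s_12 = -3·756 + 2·-175 + 2·83 + 3·1 + 1·18 = -2431
s_13 = -3·-2431 + 2·756 + 2·-175 + 3·83 + 1·1 = 8705
s_14 = -3·8705 + 2·-2431 + 2·756 + 3·-175 + 1·83 = -29907
s_15 = -3·-29907 + 2·8705 + 2·-2431 + 3·756 + 1·-175 = 104362
s_16 = -3·104362 + 2·-29907 + 2·8705 + 3·-2431 + 1·756 = -362027
s_17 = -3·-362027 + 2·104362 + 2·-29907 + 3·8705 + 1·-2431 = 1258675
s_18 = -3·1258675 + 2·-362027 + 2·104362 + 3·-29907 + 1·8705 = -4372371
s_19 = -3·-4372371 + 2·1258675 + 2·-362027 + 3·104362 + 1·-29907 = 15193588
s_20 = -3·15193588 + 2·-4372371 + 2·1258675 + 3·-362027 + 1·104362 = -52789875
s_21 = -3·-52789875 + 2·15193588 + 2·-4372371 + 3·1258675 + 1·-362027 = 183426057
s_22 = -3·183426057 + 2·-52789875 + 2·15193588 + 3·-4372371 + 1·1258675 = -637329183
s_23 = -3·-637329183 + 2·183426057 + 2·-52789875 + 3·15193588 + 1·-4372371 = 2214468306
s_24 = -3·2214468306 + 2·-637329183 + 2·183426057 + 3·-52789875 + 1·15193588 = -7694387207

-7694387207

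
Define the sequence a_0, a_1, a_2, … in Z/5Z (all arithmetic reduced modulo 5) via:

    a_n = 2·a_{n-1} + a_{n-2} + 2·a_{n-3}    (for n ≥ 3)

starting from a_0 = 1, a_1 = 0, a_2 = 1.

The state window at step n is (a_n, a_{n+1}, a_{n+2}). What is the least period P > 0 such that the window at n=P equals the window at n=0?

n=0: window = (1, 0, 1)
n=1: window = (0, 1, 4)
n=2: window = (1, 4, 4)
n=3: window = (4, 4, 4)
n=4: window = (4, 4, 0)
n=5: window = (4, 0, 2)
n=6: window = (0, 2, 2)
n=7: window = (2, 2, 1)
n=8: window = (2, 1, 3)
n=9: window = (1, 3, 1)
n=10: window = (3, 1, 2)
n=11: window = (1, 2, 1)
n=12: window = (2, 1, 1)
n=13: window = (1, 1, 2)
n=14: window = (1, 2, 2)
n=15: window = (2, 2, 3)
n=16: window = (2, 3, 2)
n=17: window = (3, 2, 1)
n=18: window = (2, 1, 0)
n=19: window = (1, 0, 0)
n=20: window = (0, 0, 2)
n=21: window = (0, 2, 4)
n=22: window = (2, 4, 0)
n=23: window = (4, 0, 3)
n=24: window = (0, 3, 4)
n=25: window = (3, 4, 1)
n=26: window = (4, 1, 2)
n=27: window = (1, 2, 3)
n=28: window = (2, 3, 0)
n=29: window = (3, 0, 2)
n=30: window = (0, 2, 0)
n=31: window = (2, 0, 2)
n=32: window = (0, 2, 3)
n=33: window = (2, 3, 3)
n=34: window = (3, 3, 3)
n=35: window = (3, 3, 0)
n=36: window = (3, 0, 4)
n=37: window = (0, 4, 4)
n=38: window = (4, 4, 2)
n=39: window = (4, 2, 1)
n=40: window = (2, 1, 2)
…
n=122: window = (4, 0, 1)
n=123: window = (0, 1, 0)
n=124: window = (1, 0, 1)
window at n=124 equals window at n=0 → period = 124

124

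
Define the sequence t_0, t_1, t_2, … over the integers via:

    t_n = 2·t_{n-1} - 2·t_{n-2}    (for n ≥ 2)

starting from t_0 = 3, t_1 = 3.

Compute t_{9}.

48

t_2 = 2·3 + -2·3 = 0
t_3 = 2·0 + -2·3 = -6
t_4 = 2·-6 + -2·0 = -12
t_5 = 2·-12 + -2·-6 = -12
t_6 = 2·-12 + -2·-12 = 0
t_7 = 2·0 + -2·-12 = 24
t_8 = 2·24 + -2·0 = 48
t_9 = 2·48 + -2·24 = 48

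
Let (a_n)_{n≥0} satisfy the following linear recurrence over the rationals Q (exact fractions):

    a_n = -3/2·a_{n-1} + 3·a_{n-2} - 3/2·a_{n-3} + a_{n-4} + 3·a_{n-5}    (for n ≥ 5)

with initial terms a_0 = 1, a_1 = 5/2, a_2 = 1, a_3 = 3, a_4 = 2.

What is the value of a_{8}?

a_5 = -3/2·2 + 3·3 + -3/2·1 + 1·5/2 + 3·1 = 10
a_6 = -3/2·10 + 3·2 + -3/2·3 + 1·1 + 3·5/2 = -5
a_7 = -3/2·-5 + 3·10 + -3/2·2 + 1·3 + 3·1 = 81/2
a_8 = -3/2·81/2 + 3·-5 + -3/2·10 + 1·2 + 3·3 = -319/4

-319/4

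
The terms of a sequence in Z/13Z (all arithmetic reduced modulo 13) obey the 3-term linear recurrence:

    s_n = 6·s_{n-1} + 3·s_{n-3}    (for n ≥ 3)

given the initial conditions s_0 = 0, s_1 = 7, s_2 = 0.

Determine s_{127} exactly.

s_3 = 6·0 + 0·7 + 3·0 = 0
s_4 = 6·0 + 0·0 + 3·7 = 8
s_5 = 6·8 + 0·0 + 3·0 = 9
s_6 = 6·9 + 0·8 + 3·0 = 2
s_7 = 6·2 + 0·9 + 3·8 = 10
s_8 = 6·10 + 0·2 + 3·9 = 9
s_9 = 6·9 + 0·10 + 3·2 = 8
s_10 = 6·8 + 0·9 + 3·10 = 0
s_11 = 6·0 + 0·8 + 3·9 = 1
s_12 = 6·1 + 0·0 + 3·8 = 4
s_13 = 6·4 + 0·1 + 3·0 = 11
s_14 = 6·11 + 0·4 + 3·1 = 4
s_15 = 6·4 + 0·11 + 3·4 = 10
s_16 = 6·10 + 0·4 + 3·11 = 2
s_17 = 6·2 + 0·10 + 3·4 = 11
s_18 = 6·11 + 0·2 + 3·10 = 5
s_19 = 6·5 + 0·11 + 3·2 = 10
s_20 = 6·10 + 0·5 + 3·11 = 2
s_21 = 6·2 + 0·10 + 3·5 = 1
s_22 = 6·1 + 0·2 + 3·10 = 10
s_23 = 6·10 + 0·1 + 3·2 = 1
s_24 = 6·1 + 0·10 + 3·1 = 9
s_25 = 6·9 + 0·1 + 3·10 = 6
s_26 = 6·6 + 0·9 + 3·1 = 0
s_27 = 6·0 + 0·6 + 3·9 = 1
s_28 = 6·1 + 0·0 + 3·6 = 11
s_29 = 6·11 + 0·1 + 3·0 = 1
s_30 = 6·1 + 0·11 + 3·1 = 9
s_31 = 6·9 + 0·1 + 3·11 = 9
s_32 = 6·9 + 0·9 + 3·1 = 5
s_33 = 6·5 + 0·9 + 3·9 = 5
s_34 = 6·5 + 0·5 + 3·9 = 5
s_35 = 6·5 + 0·5 + 3·5 = 6
s_36 = 6·6 + 0·5 + 3·5 = 12
s_37 = 6·12 + 0·6 + 3·5 = 9
s_38 = 6·9 + 0·12 + 3·6 = 7
s_39 = 6·7 + 0·9 + 3·12 = 0
s_40 = 6·0 + 0·7 + 3·9 = 1
s_41 = 6·1 + 0·0 + 3·7 = 1
s_42 = 6·1 + 0·1 + 3·0 = 6
s_43 = 6·6 + 0·1 + 3·1 = 0
s_44 = 6·0 + 0·6 + 3·1 = 3
s_45 = 6·3 + 0·0 + 3·6 = 10
s_46 = 6·10 + 0·3 + 3·0 = 8
s_47 = 6·8 + 0·10 + 3·3 = 5
s_48 = 6·5 + 0·8 + 3·10 = 8
s_49 = 6·8 + 0·5 + 3·8 = 7
s_50 = 6·7 + 0·8 + 3·5 = 5
s_51 = 6·5 + 0·7 + 3·8 = 2
s_52 = 6·2 + 0·5 + 3·7 = 7
s_53 = 6·7 + 0·2 + 3·5 = 5
s_54 = 6·5 + 0·7 + 3·2 = 10
s_55 = 6·10 + 0·5 + 3·7 = 3
s_56 = 6·3 + 0·10 + 3·5 = 7
s_57 = 6·7 + 0·3 + 3·10 = 7
s_58 = 6·7 + 0·7 + 3·3 = 12
s_59 = 6·12 + 0·7 + 3·7 = 2
s_60 = 6·2 + 0·12 + 3·7 = 7
s_61 = 6·7 + 0·2 + 3·12 = 0
s_62 = 6·0 + 0·7 + 3·2 = 6
s_63 = 6·6 + 0·0 + 3·7 = 5
s_64 = 6·5 + 0·6 + 3·0 = 4
s_65 = 6·4 + 0·5 + 3·6 = 3
s_66 = 6·3 + 0·4 + 3·5 = 7
s_67 = 6·7 + 0·3 + 3·4 = 2
s_68 = 6·2 + 0·7 + 3·3 = 8
s_69 = 6·8 + 0·2 + 3·7 = 4
s_70 = 6·4 + 0·8 + 3·2 = 4
s_71 = 6·4 + 0·4 + 3·8 = 9
s_72 = 6·9 + 0·4 + 3·4 = 1
s_73 = 6·1 + 0·9 + 3·4 = 5
s_74 = 6·5 + 0·1 + 3·9 = 5
s_75 = 6·5 + 0·5 + 3·1 = 7
s_76 = 6·7 + 0·5 + 3·5 = 5
s_77 = 6·5 + 0·7 + 3·5 = 6
s_78 = 6·6 + 0·5 + 3·7 = 5
s_79 = 6·5 + 0·6 + 3·5 = 6
s_80 = 6·6 + 0·5 + 3·6 = 2
s_81 = 6·2 + 0·6 + 3·5 = 1
s_82 = 6·1 + 0·2 + 3·6 = 11
s_83 = 6·11 + 0·1 + 3·2 = 7
s_84 = 6·7 + 0·11 + 3·1 = 6
s_85 = 6·6 + 0·7 + 3·11 = 4
s_86 = 6·4 + 0·6 + 3·7 = 6
s_87 = 6·6 + 0·4 + 3·6 = 2
s_88 = 6·2 + 0·6 + 3·4 = 11
s_89 = 6·11 + 0·2 + 3·6 = 6
s_90 = 6·6 + 0·11 + 3·2 = 3
s_91 = 6·3 + 0·6 + 3·11 = 12
s_92 = 6·12 + 0·3 + 3·6 = 12
s_93 = 6·12 + 0·12 + 3·3 = 3
s_94 = 6·3 + 0·12 + 3·12 = 2
s_95 = 6·2 + 0·3 + 3·12 = 9
s_96 = 6·9 + 0·2 + 3·3 = 11
s_97 = 6·11 + 0·9 + 3·2 = 7
s_98 = 6·7 + 0·11 + 3·9 = 4
s_99 = 6·4 + 0·7 + 3·11 = 5
s_100 = 6·5 + 0·4 + 3·7 = 12
s_101 = 6·12 + 0·5 + 3·4 = 6
s_102 = 6·6 + 0·12 + 3·5 = 12
s_103 = 6·12 + 0·6 + 3·12 = 4
s_104 = 6·4 + 0·12 + 3·6 = 3
s_105 = 6·3 + 0·4 + 3·12 = 2
s_106 = 6·2 + 0·3 + 3·4 = 11
s_107 = 6·11 + 0·2 + 3·3 = 10
s_108 = 6·10 + 0·11 + 3·2 = 1
s_109 = 6·1 + 0·10 + 3·11 = 0
s_110 = 6·0 + 0·1 + 3·10 = 4
s_111 = 6·4 + 0·0 + 3·1 = 1
s_112 = 6·1 + 0·4 + 3·0 = 6
s_113 = 6·6 + 0·1 + 3·4 = 9
s_114 = 6·9 + 0·6 + 3·1 = 5
s_115 = 6·5 + 0·9 + 3·6 = 9
s_116 = 6·9 + 0·5 + 3·9 = 3
s_117 = 6·3 + 0·9 + 3·5 = 7
s_118 = 6·7 + 0·3 + 3·9 = 4
s_119 = 6·4 + 0·7 + 3·3 = 7
s_120 = 6·7 + 0·4 + 3·7 = 11
s_121 = 6·11 + 0·7 + 3·4 = 0
s_122 = 6·0 + 0·11 + 3·7 = 8
s_123 = 6·8 + 0·0 + 3·11 = 3
s_124 = 6·3 + 0·8 + 3·0 = 5
s_125 = 6·5 + 0·3 + 3·8 = 2
s_126 = 6·2 + 0·5 + 3·3 = 8
s_127 = 6·8 + 0·2 + 3·5 = 11

11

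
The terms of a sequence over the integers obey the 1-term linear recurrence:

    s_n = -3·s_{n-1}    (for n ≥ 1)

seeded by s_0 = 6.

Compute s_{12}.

3188646

s_1 = -3·6 = -18
s_2 = -3·-18 = 54
s_3 = -3·54 = -162
s_4 = -3·-162 = 486
s_5 = -3·486 = -1458
s_6 = -3·-1458 = 4374
s_7 = -3·4374 = -13122
s_8 = -3·-13122 = 39366
s_9 = -3·39366 = -118098
s_10 = -3·-118098 = 354294
s_11 = -3·354294 = -1062882
s_12 = -3·-1062882 = 3188646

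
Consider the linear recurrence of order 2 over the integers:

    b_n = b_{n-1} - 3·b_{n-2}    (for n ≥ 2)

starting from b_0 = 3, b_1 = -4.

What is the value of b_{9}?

611

b_2 = 1·-4 + -3·3 = -13
b_3 = 1·-13 + -3·-4 = -1
b_4 = 1·-1 + -3·-13 = 38
b_5 = 1·38 + -3·-1 = 41
b_6 = 1·41 + -3·38 = -73
b_7 = 1·-73 + -3·41 = -196
b_8 = 1·-196 + -3·-73 = 23
b_9 = 1·23 + -3·-196 = 611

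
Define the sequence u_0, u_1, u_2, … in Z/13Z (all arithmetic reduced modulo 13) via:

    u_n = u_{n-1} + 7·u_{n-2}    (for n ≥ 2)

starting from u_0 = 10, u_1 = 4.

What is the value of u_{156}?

10

u_2 = 1·4 + 7·10 = 9
u_3 = 1·9 + 7·4 = 11
u_4 = 1·11 + 7·9 = 9
u_5 = 1·9 + 7·11 = 8
u_6 = 1·8 + 7·9 = 6
u_7 = 1·6 + 7·8 = 10
u_8 = 1·10 + 7·6 = 0
u_9 = 1·0 + 7·10 = 5
u_10 = 1·5 + 7·0 = 5
u_11 = 1·5 + 7·5 = 1
u_12 = 1·1 + 7·5 = 10
u_13 = 1·10 + 7·1 = 4
(u_12, u_13) = (10, 4) = (u_0, u_1), so the sequence has period 12.
156 ≡ 0 (mod 12), hence u_156 = u_0 = 10.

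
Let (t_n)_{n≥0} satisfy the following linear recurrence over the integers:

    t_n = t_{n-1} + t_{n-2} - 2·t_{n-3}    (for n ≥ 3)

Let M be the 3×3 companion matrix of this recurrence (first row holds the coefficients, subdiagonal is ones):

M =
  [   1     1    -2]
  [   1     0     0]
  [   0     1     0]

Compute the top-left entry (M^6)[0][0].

-3

(M^6)[0][0] is the top entry after applying M 6 times to the unit state (1, 0, 0). Equivalently it is h_{8} for the auxiliary sequence (h_n) obeying the same recurrence with h_2 = 1 and h_i = 0 for 0 ≤ i < 2:
h_3 = 1·1 + 1·0 + -2·0 = 1
h_4 = 1·1 + 1·1 + -2·0 = 2
h_5 = 1·2 + 1·1 + -2·1 = 1
h_6 = 1·1 + 1·2 + -2·1 = 1
h_7 = 1·1 + 1·1 + -2·2 = -2
h_8 = 1·-2 + 1·1 + -2·1 = -3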